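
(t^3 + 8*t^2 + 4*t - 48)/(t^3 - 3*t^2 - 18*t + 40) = (t + 6)/(t - 5)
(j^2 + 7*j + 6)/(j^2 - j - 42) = (j + 1)/(j - 7)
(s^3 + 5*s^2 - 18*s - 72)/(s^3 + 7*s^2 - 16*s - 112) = (s^2 + 9*s + 18)/(s^2 + 11*s + 28)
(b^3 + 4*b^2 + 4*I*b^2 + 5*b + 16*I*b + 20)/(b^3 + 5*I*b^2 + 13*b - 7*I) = (b^2 + b*(4 + 5*I) + 20*I)/(b^2 + 6*I*b + 7)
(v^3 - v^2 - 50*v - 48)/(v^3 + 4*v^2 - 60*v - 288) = (v + 1)/(v + 6)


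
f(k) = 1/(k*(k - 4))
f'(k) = -1/(k*(k - 4)^2) - 1/(k^2*(k - 4)) = 2*(2 - k)/(k^2*(k^2 - 8*k + 16))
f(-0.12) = 2.02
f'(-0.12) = 17.35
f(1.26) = -0.29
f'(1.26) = 0.12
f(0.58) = -0.50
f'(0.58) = 0.72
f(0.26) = -1.03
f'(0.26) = 3.68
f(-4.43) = 0.03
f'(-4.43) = 0.01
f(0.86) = -0.37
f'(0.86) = 0.31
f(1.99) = -0.25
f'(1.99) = 0.00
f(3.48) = -0.55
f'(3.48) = -0.90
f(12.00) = 0.01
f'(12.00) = 0.00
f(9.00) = 0.02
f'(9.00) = -0.00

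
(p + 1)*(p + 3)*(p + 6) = p^3 + 10*p^2 + 27*p + 18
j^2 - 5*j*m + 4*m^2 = (j - 4*m)*(j - m)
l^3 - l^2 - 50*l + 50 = (l - 1)*(l - 5*sqrt(2))*(l + 5*sqrt(2))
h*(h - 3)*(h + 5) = h^3 + 2*h^2 - 15*h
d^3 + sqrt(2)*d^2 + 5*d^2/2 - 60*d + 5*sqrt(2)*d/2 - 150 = (d + 5/2)*(d - 5*sqrt(2))*(d + 6*sqrt(2))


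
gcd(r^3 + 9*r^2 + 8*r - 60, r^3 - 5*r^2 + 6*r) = r - 2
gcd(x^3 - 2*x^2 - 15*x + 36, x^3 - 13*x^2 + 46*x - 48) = x - 3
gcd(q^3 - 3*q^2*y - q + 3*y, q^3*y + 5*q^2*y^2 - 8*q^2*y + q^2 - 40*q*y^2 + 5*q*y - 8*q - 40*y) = 1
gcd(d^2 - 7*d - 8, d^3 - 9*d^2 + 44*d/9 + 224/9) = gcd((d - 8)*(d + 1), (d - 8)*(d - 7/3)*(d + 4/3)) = d - 8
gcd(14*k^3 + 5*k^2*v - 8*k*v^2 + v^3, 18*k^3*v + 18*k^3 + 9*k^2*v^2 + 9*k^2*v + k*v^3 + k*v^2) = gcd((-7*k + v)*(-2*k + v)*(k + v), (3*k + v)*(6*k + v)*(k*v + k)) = 1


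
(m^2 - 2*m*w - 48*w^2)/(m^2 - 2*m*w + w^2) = (m^2 - 2*m*w - 48*w^2)/(m^2 - 2*m*w + w^2)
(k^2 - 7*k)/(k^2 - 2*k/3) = 3*(k - 7)/(3*k - 2)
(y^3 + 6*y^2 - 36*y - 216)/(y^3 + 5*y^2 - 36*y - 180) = (y + 6)/(y + 5)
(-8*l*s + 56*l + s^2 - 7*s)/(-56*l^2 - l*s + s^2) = (s - 7)/(7*l + s)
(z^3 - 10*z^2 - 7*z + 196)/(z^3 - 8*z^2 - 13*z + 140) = (z - 7)/(z - 5)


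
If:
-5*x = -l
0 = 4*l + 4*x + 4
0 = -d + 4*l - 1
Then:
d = -13/3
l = -5/6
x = -1/6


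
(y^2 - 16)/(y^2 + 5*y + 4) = (y - 4)/(y + 1)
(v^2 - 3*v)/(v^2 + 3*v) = (v - 3)/(v + 3)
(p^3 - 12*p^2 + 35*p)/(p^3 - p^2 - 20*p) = (p - 7)/(p + 4)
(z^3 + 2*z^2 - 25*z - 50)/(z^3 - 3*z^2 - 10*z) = (z + 5)/z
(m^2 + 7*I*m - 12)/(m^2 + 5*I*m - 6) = (m + 4*I)/(m + 2*I)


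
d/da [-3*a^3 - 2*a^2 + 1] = a*(-9*a - 4)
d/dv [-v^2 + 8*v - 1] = 8 - 2*v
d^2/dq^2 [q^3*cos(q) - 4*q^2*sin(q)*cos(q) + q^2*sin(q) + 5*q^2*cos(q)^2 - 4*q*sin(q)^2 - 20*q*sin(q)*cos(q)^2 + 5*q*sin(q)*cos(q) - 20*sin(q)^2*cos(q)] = -q^3*cos(q) - 7*q^2*sin(q) + 8*q^2*sin(2*q) - 10*q^2*cos(2*q) + 5*q*sin(q) - 30*q*sin(2*q) + 45*q*sin(3*q) + 10*q*cos(q) - 24*q*cos(2*q) + 2*sin(q) - 12*sin(2*q) - 5*cos(q) + 15*cos(2*q) - 75*cos(3*q) + 5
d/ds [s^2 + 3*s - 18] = 2*s + 3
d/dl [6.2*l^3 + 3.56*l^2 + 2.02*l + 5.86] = 18.6*l^2 + 7.12*l + 2.02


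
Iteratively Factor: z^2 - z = (z - 1)*(z)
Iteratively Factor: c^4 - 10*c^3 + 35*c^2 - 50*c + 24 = (c - 1)*(c^3 - 9*c^2 + 26*c - 24) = (c - 2)*(c - 1)*(c^2 - 7*c + 12) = (c - 3)*(c - 2)*(c - 1)*(c - 4)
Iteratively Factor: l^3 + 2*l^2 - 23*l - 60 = (l - 5)*(l^2 + 7*l + 12) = (l - 5)*(l + 3)*(l + 4)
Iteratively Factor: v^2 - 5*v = (v - 5)*(v)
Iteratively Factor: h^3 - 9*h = (h - 3)*(h^2 + 3*h) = h*(h - 3)*(h + 3)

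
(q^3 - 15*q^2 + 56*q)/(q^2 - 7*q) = q - 8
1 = 1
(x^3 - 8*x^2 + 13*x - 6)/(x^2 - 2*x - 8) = (-x^3 + 8*x^2 - 13*x + 6)/(-x^2 + 2*x + 8)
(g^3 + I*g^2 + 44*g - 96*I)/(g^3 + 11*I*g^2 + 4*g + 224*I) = (g - 3*I)/(g + 7*I)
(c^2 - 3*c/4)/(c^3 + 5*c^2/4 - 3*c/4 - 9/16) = 4*c/(4*c^2 + 8*c + 3)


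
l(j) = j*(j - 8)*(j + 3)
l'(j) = j*(j - 8) + j*(j + 3) + (j - 8)*(j + 3) = 3*j^2 - 10*j - 24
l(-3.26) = -9.54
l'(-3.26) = 40.48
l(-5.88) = -235.05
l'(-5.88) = 138.52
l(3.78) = -108.15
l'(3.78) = -18.93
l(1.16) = -33.01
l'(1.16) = -31.56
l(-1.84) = 21.00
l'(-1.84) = 4.56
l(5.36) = -118.30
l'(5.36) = 8.59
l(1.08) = -30.49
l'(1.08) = -31.30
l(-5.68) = -208.24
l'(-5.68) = 129.59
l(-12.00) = -2160.00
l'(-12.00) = 528.00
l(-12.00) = -2160.00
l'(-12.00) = 528.00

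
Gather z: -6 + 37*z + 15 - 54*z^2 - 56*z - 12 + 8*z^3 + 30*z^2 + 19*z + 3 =8*z^3 - 24*z^2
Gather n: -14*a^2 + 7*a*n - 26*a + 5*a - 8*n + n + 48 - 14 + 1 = -14*a^2 - 21*a + n*(7*a - 7) + 35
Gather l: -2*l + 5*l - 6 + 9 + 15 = 3*l + 18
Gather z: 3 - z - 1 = 2 - z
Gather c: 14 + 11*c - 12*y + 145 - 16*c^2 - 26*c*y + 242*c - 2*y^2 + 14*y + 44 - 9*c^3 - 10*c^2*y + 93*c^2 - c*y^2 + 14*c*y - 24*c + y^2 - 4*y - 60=-9*c^3 + c^2*(77 - 10*y) + c*(-y^2 - 12*y + 229) - y^2 - 2*y + 143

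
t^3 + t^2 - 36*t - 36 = (t - 6)*(t + 1)*(t + 6)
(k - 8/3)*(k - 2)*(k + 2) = k^3 - 8*k^2/3 - 4*k + 32/3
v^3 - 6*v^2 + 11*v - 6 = (v - 3)*(v - 2)*(v - 1)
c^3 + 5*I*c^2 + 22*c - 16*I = (c - 2*I)*(c - I)*(c + 8*I)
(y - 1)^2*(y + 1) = y^3 - y^2 - y + 1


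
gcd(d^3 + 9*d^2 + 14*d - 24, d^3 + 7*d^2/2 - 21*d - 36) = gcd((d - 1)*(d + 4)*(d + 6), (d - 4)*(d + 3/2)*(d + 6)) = d + 6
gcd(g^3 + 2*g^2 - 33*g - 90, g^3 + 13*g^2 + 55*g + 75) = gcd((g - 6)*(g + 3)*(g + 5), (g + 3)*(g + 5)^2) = g^2 + 8*g + 15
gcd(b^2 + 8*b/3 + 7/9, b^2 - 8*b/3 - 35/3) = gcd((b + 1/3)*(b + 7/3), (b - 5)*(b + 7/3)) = b + 7/3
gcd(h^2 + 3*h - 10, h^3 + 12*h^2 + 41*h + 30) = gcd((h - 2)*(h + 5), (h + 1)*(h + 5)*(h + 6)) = h + 5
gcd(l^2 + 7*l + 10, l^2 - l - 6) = l + 2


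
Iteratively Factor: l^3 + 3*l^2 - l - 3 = (l - 1)*(l^2 + 4*l + 3) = (l - 1)*(l + 3)*(l + 1)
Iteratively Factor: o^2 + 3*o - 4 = (o + 4)*(o - 1)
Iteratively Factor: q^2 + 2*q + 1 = (q + 1)*(q + 1)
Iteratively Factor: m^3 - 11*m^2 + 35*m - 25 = (m - 1)*(m^2 - 10*m + 25) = (m - 5)*(m - 1)*(m - 5)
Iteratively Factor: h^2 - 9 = (h - 3)*(h + 3)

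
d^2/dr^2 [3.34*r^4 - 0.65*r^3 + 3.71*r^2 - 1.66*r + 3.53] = 40.08*r^2 - 3.9*r + 7.42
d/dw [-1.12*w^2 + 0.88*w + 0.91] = 0.88 - 2.24*w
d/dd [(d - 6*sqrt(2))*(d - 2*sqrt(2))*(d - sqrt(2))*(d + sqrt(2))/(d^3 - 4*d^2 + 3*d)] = (d^6 - 8*d^5 - 13*d^4 + 32*sqrt(2)*d^4 - 80*sqrt(2)*d^3 + 64*sqrt(2)*d^2 + 210*d^2 - 384*d + 144)/(d^2*(d^4 - 8*d^3 + 22*d^2 - 24*d + 9))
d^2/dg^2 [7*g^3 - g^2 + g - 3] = 42*g - 2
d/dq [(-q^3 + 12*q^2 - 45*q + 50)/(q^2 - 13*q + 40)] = (-q^2 + 16*q - 46)/(q^2 - 16*q + 64)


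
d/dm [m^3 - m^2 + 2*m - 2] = 3*m^2 - 2*m + 2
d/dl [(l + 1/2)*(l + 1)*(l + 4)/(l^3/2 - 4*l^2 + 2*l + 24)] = (-27*l^4 - 10*l^3 + 424*l^2 + 1120*l + 608)/(l^6 - 16*l^5 + 72*l^4 + 32*l^3 - 752*l^2 + 384*l + 2304)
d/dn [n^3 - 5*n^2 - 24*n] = 3*n^2 - 10*n - 24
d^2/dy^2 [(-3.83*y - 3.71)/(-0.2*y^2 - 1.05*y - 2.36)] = ((0.4*y + 1.05)*(0.8*y + 2.1)*(3.83*y + 3.71) - (4.596*y + 9.527)*(0.2*y^2 + 1.05*y + 2.36))/(0.2*y^2 + 1.05*y + 2.36)^3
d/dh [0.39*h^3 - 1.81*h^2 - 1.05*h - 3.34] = 1.17*h^2 - 3.62*h - 1.05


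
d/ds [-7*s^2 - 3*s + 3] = -14*s - 3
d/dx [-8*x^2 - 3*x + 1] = -16*x - 3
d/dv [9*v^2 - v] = 18*v - 1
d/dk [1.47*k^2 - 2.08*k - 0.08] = 2.94*k - 2.08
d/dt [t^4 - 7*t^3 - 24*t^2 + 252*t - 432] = 4*t^3 - 21*t^2 - 48*t + 252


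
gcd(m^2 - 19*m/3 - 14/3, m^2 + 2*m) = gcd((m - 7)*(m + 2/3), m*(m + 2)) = 1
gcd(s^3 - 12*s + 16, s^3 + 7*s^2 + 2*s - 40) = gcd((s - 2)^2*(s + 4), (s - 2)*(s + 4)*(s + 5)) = s^2 + 2*s - 8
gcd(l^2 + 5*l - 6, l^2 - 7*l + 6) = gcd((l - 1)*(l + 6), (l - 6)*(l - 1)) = l - 1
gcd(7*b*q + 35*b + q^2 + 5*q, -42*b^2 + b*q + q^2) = 7*b + q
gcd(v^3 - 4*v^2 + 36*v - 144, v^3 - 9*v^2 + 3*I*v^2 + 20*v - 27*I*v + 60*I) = v - 4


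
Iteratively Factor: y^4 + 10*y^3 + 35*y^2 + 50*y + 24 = (y + 2)*(y^3 + 8*y^2 + 19*y + 12) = (y + 2)*(y + 4)*(y^2 + 4*y + 3) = (y + 1)*(y + 2)*(y + 4)*(y + 3)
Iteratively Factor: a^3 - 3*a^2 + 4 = (a - 2)*(a^2 - a - 2) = (a - 2)^2*(a + 1)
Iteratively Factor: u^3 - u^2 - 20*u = (u + 4)*(u^2 - 5*u) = (u - 5)*(u + 4)*(u)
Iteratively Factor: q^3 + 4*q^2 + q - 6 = (q - 1)*(q^2 + 5*q + 6) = (q - 1)*(q + 3)*(q + 2)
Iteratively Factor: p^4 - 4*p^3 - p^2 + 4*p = (p - 4)*(p^3 - p) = p*(p - 4)*(p^2 - 1) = p*(p - 4)*(p - 1)*(p + 1)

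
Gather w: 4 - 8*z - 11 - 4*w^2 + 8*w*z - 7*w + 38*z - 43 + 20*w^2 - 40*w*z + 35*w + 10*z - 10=16*w^2 + w*(28 - 32*z) + 40*z - 60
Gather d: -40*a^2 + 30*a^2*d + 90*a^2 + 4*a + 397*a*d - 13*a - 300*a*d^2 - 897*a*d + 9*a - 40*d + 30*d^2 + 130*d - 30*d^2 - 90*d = 50*a^2 - 300*a*d^2 + d*(30*a^2 - 500*a)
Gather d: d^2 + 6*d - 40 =d^2 + 6*d - 40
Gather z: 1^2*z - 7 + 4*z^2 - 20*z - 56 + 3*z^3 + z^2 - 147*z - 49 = 3*z^3 + 5*z^2 - 166*z - 112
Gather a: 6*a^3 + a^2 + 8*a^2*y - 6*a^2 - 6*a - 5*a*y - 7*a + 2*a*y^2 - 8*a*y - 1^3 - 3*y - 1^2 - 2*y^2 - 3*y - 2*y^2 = 6*a^3 + a^2*(8*y - 5) + a*(2*y^2 - 13*y - 13) - 4*y^2 - 6*y - 2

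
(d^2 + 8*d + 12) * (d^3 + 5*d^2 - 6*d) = d^5 + 13*d^4 + 46*d^3 + 12*d^2 - 72*d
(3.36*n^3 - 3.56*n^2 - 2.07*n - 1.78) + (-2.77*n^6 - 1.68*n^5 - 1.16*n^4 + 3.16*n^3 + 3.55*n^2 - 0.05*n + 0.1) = -2.77*n^6 - 1.68*n^5 - 1.16*n^4 + 6.52*n^3 - 0.0100000000000002*n^2 - 2.12*n - 1.68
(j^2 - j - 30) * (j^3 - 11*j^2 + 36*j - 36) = j^5 - 12*j^4 + 17*j^3 + 258*j^2 - 1044*j + 1080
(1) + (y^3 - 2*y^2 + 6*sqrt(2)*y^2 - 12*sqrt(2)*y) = y^3 - 2*y^2 + 6*sqrt(2)*y^2 - 12*sqrt(2)*y + 1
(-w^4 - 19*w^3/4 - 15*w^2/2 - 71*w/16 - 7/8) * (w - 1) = -w^5 - 15*w^4/4 - 11*w^3/4 + 49*w^2/16 + 57*w/16 + 7/8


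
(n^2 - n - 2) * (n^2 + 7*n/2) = n^4 + 5*n^3/2 - 11*n^2/2 - 7*n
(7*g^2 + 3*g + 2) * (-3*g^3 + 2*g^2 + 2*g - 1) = -21*g^5 + 5*g^4 + 14*g^3 + 3*g^2 + g - 2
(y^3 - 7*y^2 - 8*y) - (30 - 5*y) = y^3 - 7*y^2 - 3*y - 30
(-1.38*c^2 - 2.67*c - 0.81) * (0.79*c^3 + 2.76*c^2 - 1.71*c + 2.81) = -1.0902*c^5 - 5.9181*c^4 - 5.6493*c^3 - 1.5477*c^2 - 6.1176*c - 2.2761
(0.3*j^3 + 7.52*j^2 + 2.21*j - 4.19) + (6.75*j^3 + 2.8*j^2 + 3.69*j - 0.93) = 7.05*j^3 + 10.32*j^2 + 5.9*j - 5.12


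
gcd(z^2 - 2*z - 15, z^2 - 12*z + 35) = z - 5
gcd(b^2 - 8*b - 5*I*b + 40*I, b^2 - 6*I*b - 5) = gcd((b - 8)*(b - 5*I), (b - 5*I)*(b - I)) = b - 5*I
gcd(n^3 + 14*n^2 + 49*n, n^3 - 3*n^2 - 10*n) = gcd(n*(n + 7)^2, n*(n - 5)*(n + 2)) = n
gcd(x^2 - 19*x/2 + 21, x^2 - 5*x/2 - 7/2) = x - 7/2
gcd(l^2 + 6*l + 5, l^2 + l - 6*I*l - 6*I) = l + 1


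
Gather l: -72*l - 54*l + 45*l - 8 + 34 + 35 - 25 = 36 - 81*l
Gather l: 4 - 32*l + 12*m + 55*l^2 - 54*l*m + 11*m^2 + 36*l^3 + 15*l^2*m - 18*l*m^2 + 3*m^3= 36*l^3 + l^2*(15*m + 55) + l*(-18*m^2 - 54*m - 32) + 3*m^3 + 11*m^2 + 12*m + 4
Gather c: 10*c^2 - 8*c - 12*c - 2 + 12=10*c^2 - 20*c + 10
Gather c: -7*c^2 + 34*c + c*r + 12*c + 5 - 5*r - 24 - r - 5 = -7*c^2 + c*(r + 46) - 6*r - 24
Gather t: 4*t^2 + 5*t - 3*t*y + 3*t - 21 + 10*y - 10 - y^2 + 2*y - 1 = 4*t^2 + t*(8 - 3*y) - y^2 + 12*y - 32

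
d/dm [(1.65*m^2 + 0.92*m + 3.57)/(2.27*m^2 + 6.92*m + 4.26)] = (9.3296*m^2 - 2.1498*m - 20.7852)/(5.1529*m^4 + 31.4168*m^3 + 67.2268*m^2 + 58.9584*m + 18.1476)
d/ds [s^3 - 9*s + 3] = 3*s^2 - 9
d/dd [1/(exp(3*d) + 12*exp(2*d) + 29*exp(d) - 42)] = (-3*exp(2*d) - 24*exp(d) - 29)*exp(d)/(exp(3*d) + 12*exp(2*d) + 29*exp(d) - 42)^2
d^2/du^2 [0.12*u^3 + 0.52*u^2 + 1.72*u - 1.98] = 0.72*u + 1.04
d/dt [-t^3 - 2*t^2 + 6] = t*(-3*t - 4)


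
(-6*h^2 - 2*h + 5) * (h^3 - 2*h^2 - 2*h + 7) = -6*h^5 + 10*h^4 + 21*h^3 - 48*h^2 - 24*h + 35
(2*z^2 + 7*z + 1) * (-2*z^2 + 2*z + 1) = -4*z^4 - 10*z^3 + 14*z^2 + 9*z + 1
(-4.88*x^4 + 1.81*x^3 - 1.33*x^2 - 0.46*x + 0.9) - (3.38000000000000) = -4.88*x^4 + 1.81*x^3 - 1.33*x^2 - 0.46*x - 2.48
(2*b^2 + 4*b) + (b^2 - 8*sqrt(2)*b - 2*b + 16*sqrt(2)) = 3*b^2 - 8*sqrt(2)*b + 2*b + 16*sqrt(2)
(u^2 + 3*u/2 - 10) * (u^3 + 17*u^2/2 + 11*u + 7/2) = u^5 + 10*u^4 + 55*u^3/4 - 65*u^2 - 419*u/4 - 35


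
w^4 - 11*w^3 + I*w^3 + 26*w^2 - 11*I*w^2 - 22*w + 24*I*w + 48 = (w - 8)*(w - 3)*(w - I)*(w + 2*I)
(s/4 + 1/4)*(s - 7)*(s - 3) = s^3/4 - 9*s^2/4 + 11*s/4 + 21/4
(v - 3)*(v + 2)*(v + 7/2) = v^3 + 5*v^2/2 - 19*v/2 - 21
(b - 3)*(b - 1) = b^2 - 4*b + 3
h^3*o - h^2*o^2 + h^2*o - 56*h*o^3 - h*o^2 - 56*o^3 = (h - 8*o)*(h + 7*o)*(h*o + o)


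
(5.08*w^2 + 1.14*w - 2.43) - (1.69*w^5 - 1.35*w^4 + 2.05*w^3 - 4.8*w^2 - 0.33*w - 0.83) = -1.69*w^5 + 1.35*w^4 - 2.05*w^3 + 9.88*w^2 + 1.47*w - 1.6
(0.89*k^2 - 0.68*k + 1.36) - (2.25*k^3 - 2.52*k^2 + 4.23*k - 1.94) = -2.25*k^3 + 3.41*k^2 - 4.91*k + 3.3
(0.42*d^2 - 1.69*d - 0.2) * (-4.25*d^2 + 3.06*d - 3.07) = -1.785*d^4 + 8.4677*d^3 - 5.6108*d^2 + 4.5763*d + 0.614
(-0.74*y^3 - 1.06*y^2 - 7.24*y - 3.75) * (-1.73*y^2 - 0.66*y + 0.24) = 1.2802*y^5 + 2.3222*y^4 + 13.0472*y^3 + 11.0115*y^2 + 0.7374*y - 0.9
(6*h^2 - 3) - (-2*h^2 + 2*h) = 8*h^2 - 2*h - 3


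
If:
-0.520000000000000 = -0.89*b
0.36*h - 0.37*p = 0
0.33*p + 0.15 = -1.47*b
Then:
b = 0.58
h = -3.14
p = -3.06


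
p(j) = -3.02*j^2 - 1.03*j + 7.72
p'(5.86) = -36.42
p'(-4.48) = 26.03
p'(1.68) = -11.18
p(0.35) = 6.99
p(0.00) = 7.72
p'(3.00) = -19.15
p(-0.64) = 7.14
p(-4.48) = -48.28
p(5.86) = -102.02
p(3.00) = -22.55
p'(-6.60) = 38.83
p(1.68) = -2.53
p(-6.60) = -117.03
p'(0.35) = -3.14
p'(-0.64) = 2.84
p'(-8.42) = 49.83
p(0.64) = 5.82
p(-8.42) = -197.71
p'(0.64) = -4.90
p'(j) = -6.04*j - 1.03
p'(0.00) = -1.03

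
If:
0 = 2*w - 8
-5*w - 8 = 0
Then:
No Solution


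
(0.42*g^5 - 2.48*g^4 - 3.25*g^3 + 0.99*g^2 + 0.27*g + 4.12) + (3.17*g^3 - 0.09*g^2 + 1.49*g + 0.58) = 0.42*g^5 - 2.48*g^4 - 0.0800000000000001*g^3 + 0.9*g^2 + 1.76*g + 4.7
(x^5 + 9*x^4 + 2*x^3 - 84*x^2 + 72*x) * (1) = x^5 + 9*x^4 + 2*x^3 - 84*x^2 + 72*x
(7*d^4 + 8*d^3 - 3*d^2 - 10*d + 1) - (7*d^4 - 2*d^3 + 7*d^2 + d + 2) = 10*d^3 - 10*d^2 - 11*d - 1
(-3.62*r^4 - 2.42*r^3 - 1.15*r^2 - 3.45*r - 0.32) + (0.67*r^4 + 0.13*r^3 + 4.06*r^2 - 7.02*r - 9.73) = -2.95*r^4 - 2.29*r^3 + 2.91*r^2 - 10.47*r - 10.05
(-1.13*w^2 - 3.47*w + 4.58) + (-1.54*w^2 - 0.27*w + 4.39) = -2.67*w^2 - 3.74*w + 8.97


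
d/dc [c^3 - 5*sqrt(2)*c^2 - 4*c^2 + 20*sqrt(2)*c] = 3*c^2 - 10*sqrt(2)*c - 8*c + 20*sqrt(2)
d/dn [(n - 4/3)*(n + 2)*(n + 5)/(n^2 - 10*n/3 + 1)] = (9*n^4 - 60*n^3 - 149*n^2 + 342*n - 394)/(9*n^4 - 60*n^3 + 118*n^2 - 60*n + 9)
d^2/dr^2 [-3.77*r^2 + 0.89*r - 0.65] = -7.54000000000000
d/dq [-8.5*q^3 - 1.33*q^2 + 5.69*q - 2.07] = -25.5*q^2 - 2.66*q + 5.69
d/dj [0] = 0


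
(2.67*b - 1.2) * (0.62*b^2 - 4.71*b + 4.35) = 1.6554*b^3 - 13.3197*b^2 + 17.2665*b - 5.22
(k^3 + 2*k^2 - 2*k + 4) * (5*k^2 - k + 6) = 5*k^5 + 9*k^4 - 6*k^3 + 34*k^2 - 16*k + 24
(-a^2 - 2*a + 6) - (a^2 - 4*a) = -2*a^2 + 2*a + 6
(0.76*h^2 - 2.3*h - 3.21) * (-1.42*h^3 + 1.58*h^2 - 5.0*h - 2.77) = -1.0792*h^5 + 4.4668*h^4 - 2.8758*h^3 + 4.323*h^2 + 22.421*h + 8.8917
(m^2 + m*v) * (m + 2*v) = m^3 + 3*m^2*v + 2*m*v^2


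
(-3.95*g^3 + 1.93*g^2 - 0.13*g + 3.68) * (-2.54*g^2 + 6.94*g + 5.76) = 10.033*g^5 - 32.3152*g^4 - 9.0276*g^3 + 0.867399999999998*g^2 + 24.7904*g + 21.1968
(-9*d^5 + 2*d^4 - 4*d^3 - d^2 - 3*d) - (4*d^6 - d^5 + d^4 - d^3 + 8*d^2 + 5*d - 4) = -4*d^6 - 8*d^5 + d^4 - 3*d^3 - 9*d^2 - 8*d + 4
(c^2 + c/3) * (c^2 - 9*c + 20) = c^4 - 26*c^3/3 + 17*c^2 + 20*c/3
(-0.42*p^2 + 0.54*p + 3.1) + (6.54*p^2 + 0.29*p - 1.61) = 6.12*p^2 + 0.83*p + 1.49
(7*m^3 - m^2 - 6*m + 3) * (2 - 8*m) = -56*m^4 + 22*m^3 + 46*m^2 - 36*m + 6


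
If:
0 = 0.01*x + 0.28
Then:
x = -28.00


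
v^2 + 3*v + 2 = (v + 1)*(v + 2)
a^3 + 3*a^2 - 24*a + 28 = (a - 2)^2*(a + 7)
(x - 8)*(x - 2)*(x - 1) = x^3 - 11*x^2 + 26*x - 16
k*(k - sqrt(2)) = k^2 - sqrt(2)*k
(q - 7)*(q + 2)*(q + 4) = q^3 - q^2 - 34*q - 56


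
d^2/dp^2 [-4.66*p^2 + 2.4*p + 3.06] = -9.32000000000000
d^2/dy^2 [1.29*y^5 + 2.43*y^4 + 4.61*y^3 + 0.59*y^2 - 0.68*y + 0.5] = 25.8*y^3 + 29.16*y^2 + 27.66*y + 1.18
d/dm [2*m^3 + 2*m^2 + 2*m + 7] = 6*m^2 + 4*m + 2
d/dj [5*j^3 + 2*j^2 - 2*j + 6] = 15*j^2 + 4*j - 2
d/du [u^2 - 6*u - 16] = 2*u - 6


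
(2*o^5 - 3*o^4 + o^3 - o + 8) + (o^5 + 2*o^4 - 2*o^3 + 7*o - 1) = 3*o^5 - o^4 - o^3 + 6*o + 7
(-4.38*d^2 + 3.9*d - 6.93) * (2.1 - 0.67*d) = 2.9346*d^3 - 11.811*d^2 + 12.8331*d - 14.553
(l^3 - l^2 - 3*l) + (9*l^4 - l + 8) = 9*l^4 + l^3 - l^2 - 4*l + 8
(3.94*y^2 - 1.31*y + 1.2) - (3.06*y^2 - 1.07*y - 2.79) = 0.88*y^2 - 0.24*y + 3.99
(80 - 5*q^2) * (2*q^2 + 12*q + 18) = -10*q^4 - 60*q^3 + 70*q^2 + 960*q + 1440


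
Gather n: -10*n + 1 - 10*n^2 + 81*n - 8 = -10*n^2 + 71*n - 7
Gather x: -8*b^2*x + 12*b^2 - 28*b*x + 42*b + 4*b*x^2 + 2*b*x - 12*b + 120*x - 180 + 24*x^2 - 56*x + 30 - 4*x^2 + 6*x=12*b^2 + 30*b + x^2*(4*b + 20) + x*(-8*b^2 - 26*b + 70) - 150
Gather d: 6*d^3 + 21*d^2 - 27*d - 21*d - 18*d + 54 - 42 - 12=6*d^3 + 21*d^2 - 66*d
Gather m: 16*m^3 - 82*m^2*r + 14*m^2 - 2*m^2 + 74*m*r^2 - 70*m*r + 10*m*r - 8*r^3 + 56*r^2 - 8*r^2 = 16*m^3 + m^2*(12 - 82*r) + m*(74*r^2 - 60*r) - 8*r^3 + 48*r^2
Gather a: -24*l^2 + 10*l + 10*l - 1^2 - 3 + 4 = -24*l^2 + 20*l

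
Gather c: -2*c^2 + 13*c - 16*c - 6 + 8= -2*c^2 - 3*c + 2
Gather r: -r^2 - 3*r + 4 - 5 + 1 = -r^2 - 3*r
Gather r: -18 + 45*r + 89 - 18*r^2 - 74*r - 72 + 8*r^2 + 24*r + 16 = -10*r^2 - 5*r + 15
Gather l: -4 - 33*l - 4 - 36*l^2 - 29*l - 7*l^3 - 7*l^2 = -7*l^3 - 43*l^2 - 62*l - 8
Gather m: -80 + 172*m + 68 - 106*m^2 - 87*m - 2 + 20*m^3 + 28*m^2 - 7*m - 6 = 20*m^3 - 78*m^2 + 78*m - 20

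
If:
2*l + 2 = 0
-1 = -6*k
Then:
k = 1/6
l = -1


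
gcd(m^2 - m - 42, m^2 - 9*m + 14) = m - 7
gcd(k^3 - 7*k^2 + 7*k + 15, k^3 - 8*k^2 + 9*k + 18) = k^2 - 2*k - 3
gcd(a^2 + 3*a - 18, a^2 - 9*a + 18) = a - 3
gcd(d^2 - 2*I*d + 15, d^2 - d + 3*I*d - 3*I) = d + 3*I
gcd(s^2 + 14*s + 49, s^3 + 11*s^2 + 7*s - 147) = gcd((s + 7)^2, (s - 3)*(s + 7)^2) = s^2 + 14*s + 49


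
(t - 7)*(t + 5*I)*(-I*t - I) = -I*t^3 + 5*t^2 + 6*I*t^2 - 30*t + 7*I*t - 35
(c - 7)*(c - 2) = c^2 - 9*c + 14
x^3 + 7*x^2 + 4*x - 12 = (x - 1)*(x + 2)*(x + 6)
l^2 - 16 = (l - 4)*(l + 4)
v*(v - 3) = v^2 - 3*v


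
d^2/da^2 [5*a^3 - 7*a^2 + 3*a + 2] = 30*a - 14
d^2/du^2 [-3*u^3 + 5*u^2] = 10 - 18*u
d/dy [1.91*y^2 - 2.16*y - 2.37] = 3.82*y - 2.16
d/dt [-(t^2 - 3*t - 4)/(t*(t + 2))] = (-5*t^2 - 8*t - 8)/(t^2*(t^2 + 4*t + 4))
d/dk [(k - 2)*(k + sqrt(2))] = 2*k - 2 + sqrt(2)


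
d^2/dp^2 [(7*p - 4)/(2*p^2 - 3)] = 4*(8*p^2*(7*p - 4) + (4 - 21*p)*(2*p^2 - 3))/(2*p^2 - 3)^3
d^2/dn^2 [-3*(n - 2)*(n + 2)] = -6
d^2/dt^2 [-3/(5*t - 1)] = -150/(5*t - 1)^3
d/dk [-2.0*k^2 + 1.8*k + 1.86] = 1.8 - 4.0*k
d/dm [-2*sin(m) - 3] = -2*cos(m)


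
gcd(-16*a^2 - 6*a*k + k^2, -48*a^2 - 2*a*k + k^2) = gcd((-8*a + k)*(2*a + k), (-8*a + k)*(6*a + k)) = 8*a - k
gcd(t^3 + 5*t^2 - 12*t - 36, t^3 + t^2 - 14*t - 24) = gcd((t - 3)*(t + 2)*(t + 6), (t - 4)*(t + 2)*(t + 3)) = t + 2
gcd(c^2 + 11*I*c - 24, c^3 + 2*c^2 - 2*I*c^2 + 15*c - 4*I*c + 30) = c + 3*I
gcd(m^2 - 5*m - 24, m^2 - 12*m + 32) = m - 8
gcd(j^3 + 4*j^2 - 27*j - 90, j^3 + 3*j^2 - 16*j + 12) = j + 6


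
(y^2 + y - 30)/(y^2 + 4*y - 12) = (y - 5)/(y - 2)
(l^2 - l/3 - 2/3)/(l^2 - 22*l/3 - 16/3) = (l - 1)/(l - 8)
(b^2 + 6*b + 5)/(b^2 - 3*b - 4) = (b + 5)/(b - 4)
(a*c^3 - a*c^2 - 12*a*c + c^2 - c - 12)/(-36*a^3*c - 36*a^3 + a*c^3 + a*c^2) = (-a*c^3 + a*c^2 + 12*a*c - c^2 + c + 12)/(a*(36*a^2*c + 36*a^2 - c^3 - c^2))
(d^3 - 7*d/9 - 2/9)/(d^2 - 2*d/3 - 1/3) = d + 2/3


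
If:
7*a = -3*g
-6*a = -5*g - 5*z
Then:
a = 15*z/53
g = -35*z/53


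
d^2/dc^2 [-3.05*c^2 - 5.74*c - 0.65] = -6.10000000000000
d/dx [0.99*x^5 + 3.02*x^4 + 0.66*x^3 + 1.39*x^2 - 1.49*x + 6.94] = 4.95*x^4 + 12.08*x^3 + 1.98*x^2 + 2.78*x - 1.49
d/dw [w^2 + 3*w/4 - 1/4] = 2*w + 3/4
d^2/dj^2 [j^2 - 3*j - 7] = 2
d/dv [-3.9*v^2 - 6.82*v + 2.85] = -7.8*v - 6.82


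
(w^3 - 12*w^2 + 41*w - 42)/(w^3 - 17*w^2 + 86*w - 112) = (w - 3)/(w - 8)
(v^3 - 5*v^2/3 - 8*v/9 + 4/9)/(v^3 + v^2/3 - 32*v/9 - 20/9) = (3*v - 1)/(3*v + 5)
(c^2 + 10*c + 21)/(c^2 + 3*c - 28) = (c + 3)/(c - 4)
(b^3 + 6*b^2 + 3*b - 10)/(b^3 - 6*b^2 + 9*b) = (b^3 + 6*b^2 + 3*b - 10)/(b*(b^2 - 6*b + 9))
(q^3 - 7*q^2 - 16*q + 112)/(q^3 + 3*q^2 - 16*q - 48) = (q - 7)/(q + 3)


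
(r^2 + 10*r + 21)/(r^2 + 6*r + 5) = (r^2 + 10*r + 21)/(r^2 + 6*r + 5)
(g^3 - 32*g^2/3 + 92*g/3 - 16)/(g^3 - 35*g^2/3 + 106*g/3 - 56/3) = (g - 6)/(g - 7)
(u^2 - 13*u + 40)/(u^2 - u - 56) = (u - 5)/(u + 7)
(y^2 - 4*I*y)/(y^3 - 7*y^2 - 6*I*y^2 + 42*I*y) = (y - 4*I)/(y^2 - 7*y - 6*I*y + 42*I)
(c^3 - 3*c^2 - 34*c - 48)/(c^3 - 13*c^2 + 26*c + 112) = (c + 3)/(c - 7)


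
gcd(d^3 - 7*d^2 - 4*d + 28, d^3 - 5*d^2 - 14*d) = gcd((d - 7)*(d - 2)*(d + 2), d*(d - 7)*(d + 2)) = d^2 - 5*d - 14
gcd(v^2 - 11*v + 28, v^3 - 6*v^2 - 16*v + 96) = v - 4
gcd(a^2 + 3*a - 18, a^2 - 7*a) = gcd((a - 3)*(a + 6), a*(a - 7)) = 1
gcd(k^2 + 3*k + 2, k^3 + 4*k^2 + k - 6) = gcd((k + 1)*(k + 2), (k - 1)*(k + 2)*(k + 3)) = k + 2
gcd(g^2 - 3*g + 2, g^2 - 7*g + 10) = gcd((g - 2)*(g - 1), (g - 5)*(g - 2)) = g - 2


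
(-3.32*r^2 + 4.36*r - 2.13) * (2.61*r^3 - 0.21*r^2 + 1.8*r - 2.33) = -8.6652*r^5 + 12.0768*r^4 - 12.4509*r^3 + 16.0309*r^2 - 13.9928*r + 4.9629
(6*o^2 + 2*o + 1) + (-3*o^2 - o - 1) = 3*o^2 + o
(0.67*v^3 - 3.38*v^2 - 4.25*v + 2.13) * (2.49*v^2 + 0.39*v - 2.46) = 1.6683*v^5 - 8.1549*v^4 - 13.5489*v^3 + 11.961*v^2 + 11.2857*v - 5.2398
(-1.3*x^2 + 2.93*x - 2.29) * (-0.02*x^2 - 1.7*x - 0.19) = 0.026*x^4 + 2.1514*x^3 - 4.6882*x^2 + 3.3363*x + 0.4351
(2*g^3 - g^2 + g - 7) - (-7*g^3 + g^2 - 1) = 9*g^3 - 2*g^2 + g - 6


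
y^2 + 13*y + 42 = (y + 6)*(y + 7)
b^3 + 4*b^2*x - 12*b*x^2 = b*(b - 2*x)*(b + 6*x)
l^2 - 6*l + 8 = (l - 4)*(l - 2)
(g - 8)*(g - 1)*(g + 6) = g^3 - 3*g^2 - 46*g + 48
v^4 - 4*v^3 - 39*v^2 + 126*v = v*(v - 7)*(v - 3)*(v + 6)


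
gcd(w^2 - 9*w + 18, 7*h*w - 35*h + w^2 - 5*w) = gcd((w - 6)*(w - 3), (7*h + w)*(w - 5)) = 1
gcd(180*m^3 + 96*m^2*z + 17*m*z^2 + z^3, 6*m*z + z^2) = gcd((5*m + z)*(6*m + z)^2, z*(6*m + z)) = 6*m + z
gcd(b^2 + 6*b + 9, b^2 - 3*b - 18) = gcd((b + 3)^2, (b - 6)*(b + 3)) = b + 3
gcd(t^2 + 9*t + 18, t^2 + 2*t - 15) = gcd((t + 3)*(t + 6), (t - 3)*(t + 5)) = 1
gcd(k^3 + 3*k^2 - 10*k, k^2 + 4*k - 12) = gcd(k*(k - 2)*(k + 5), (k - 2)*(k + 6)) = k - 2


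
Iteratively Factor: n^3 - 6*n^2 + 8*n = (n)*(n^2 - 6*n + 8) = n*(n - 2)*(n - 4)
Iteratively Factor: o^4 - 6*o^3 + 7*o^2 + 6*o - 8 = (o - 2)*(o^3 - 4*o^2 - o + 4) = (o - 2)*(o - 1)*(o^2 - 3*o - 4) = (o - 2)*(o - 1)*(o + 1)*(o - 4)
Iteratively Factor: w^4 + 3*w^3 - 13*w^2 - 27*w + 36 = (w + 4)*(w^3 - w^2 - 9*w + 9) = (w - 1)*(w + 4)*(w^2 - 9) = (w - 3)*(w - 1)*(w + 4)*(w + 3)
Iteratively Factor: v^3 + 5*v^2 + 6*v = (v)*(v^2 + 5*v + 6) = v*(v + 3)*(v + 2)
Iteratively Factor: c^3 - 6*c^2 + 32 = (c + 2)*(c^2 - 8*c + 16) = (c - 4)*(c + 2)*(c - 4)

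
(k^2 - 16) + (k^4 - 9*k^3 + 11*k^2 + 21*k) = k^4 - 9*k^3 + 12*k^2 + 21*k - 16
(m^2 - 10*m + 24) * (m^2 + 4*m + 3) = m^4 - 6*m^3 - 13*m^2 + 66*m + 72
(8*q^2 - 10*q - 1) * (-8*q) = -64*q^3 + 80*q^2 + 8*q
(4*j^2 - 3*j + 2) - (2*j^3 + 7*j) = -2*j^3 + 4*j^2 - 10*j + 2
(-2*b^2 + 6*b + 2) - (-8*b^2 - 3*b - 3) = 6*b^2 + 9*b + 5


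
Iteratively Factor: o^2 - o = (o - 1)*(o)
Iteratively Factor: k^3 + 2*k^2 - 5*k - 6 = (k - 2)*(k^2 + 4*k + 3) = (k - 2)*(k + 1)*(k + 3)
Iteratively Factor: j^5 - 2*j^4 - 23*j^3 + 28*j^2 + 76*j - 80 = (j - 1)*(j^4 - j^3 - 24*j^2 + 4*j + 80) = (j - 1)*(j + 2)*(j^3 - 3*j^2 - 18*j + 40) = (j - 5)*(j - 1)*(j + 2)*(j^2 + 2*j - 8) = (j - 5)*(j - 2)*(j - 1)*(j + 2)*(j + 4)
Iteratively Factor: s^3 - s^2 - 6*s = (s)*(s^2 - s - 6) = s*(s - 3)*(s + 2)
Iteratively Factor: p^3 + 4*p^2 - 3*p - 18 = (p + 3)*(p^2 + p - 6) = (p - 2)*(p + 3)*(p + 3)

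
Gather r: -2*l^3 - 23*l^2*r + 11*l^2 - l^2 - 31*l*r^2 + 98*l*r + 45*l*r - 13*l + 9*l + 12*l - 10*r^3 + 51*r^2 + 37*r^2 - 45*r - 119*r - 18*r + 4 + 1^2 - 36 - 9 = -2*l^3 + 10*l^2 + 8*l - 10*r^3 + r^2*(88 - 31*l) + r*(-23*l^2 + 143*l - 182) - 40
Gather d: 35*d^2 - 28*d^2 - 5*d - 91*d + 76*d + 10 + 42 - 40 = 7*d^2 - 20*d + 12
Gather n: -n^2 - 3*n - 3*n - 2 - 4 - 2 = -n^2 - 6*n - 8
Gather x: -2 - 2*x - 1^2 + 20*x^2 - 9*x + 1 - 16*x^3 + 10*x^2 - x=-16*x^3 + 30*x^2 - 12*x - 2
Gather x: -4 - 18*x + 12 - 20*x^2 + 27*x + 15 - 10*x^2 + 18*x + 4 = -30*x^2 + 27*x + 27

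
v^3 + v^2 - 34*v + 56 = (v - 4)*(v - 2)*(v + 7)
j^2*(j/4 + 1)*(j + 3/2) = j^4/4 + 11*j^3/8 + 3*j^2/2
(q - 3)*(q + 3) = q^2 - 9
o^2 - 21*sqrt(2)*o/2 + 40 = (o - 8*sqrt(2))*(o - 5*sqrt(2)/2)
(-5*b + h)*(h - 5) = -5*b*h + 25*b + h^2 - 5*h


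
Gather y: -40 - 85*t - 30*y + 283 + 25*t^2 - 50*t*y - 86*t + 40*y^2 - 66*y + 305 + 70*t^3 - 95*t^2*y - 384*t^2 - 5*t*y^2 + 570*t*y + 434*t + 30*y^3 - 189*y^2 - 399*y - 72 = 70*t^3 - 359*t^2 + 263*t + 30*y^3 + y^2*(-5*t - 149) + y*(-95*t^2 + 520*t - 495) + 476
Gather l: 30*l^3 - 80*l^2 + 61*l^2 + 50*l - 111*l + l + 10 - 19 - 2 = 30*l^3 - 19*l^2 - 60*l - 11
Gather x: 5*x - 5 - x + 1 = 4*x - 4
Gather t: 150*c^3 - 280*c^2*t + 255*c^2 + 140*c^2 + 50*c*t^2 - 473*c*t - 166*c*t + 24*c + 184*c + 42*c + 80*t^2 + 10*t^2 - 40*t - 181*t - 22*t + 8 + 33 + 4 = 150*c^3 + 395*c^2 + 250*c + t^2*(50*c + 90) + t*(-280*c^2 - 639*c - 243) + 45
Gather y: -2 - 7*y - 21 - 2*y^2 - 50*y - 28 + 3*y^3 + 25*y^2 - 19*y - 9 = 3*y^3 + 23*y^2 - 76*y - 60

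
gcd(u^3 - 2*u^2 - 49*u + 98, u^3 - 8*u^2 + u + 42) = u - 7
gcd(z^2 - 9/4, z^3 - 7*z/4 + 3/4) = z + 3/2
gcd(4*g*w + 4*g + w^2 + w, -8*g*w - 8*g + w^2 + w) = w + 1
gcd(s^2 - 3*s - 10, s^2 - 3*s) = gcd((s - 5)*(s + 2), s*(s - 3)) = 1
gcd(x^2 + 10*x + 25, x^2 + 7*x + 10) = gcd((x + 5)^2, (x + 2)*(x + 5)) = x + 5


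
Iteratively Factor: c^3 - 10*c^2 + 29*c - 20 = (c - 4)*(c^2 - 6*c + 5) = (c - 5)*(c - 4)*(c - 1)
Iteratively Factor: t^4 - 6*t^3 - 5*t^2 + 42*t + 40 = (t + 1)*(t^3 - 7*t^2 + 2*t + 40) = (t - 4)*(t + 1)*(t^2 - 3*t - 10) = (t - 4)*(t + 1)*(t + 2)*(t - 5)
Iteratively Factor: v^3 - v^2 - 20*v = (v - 5)*(v^2 + 4*v) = v*(v - 5)*(v + 4)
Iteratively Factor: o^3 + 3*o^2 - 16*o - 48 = (o - 4)*(o^2 + 7*o + 12) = (o - 4)*(o + 3)*(o + 4)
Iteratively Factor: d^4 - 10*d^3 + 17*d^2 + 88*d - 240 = (d - 4)*(d^3 - 6*d^2 - 7*d + 60) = (d - 5)*(d - 4)*(d^2 - d - 12) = (d - 5)*(d - 4)^2*(d + 3)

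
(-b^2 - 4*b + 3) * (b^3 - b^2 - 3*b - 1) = -b^5 - 3*b^4 + 10*b^3 + 10*b^2 - 5*b - 3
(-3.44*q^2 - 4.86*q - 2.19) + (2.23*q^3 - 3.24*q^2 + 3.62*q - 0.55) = 2.23*q^3 - 6.68*q^2 - 1.24*q - 2.74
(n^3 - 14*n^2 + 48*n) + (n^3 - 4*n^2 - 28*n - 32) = 2*n^3 - 18*n^2 + 20*n - 32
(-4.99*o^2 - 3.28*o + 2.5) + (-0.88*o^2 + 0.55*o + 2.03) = -5.87*o^2 - 2.73*o + 4.53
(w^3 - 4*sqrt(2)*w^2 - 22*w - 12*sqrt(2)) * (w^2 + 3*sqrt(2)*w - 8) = w^5 - sqrt(2)*w^4 - 54*w^3 - 46*sqrt(2)*w^2 + 104*w + 96*sqrt(2)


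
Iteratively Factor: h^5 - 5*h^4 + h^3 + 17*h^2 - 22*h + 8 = (h + 2)*(h^4 - 7*h^3 + 15*h^2 - 13*h + 4) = (h - 1)*(h + 2)*(h^3 - 6*h^2 + 9*h - 4) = (h - 1)^2*(h + 2)*(h^2 - 5*h + 4) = (h - 1)^3*(h + 2)*(h - 4)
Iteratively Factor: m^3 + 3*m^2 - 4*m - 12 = (m + 2)*(m^2 + m - 6) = (m + 2)*(m + 3)*(m - 2)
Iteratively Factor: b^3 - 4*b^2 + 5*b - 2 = (b - 2)*(b^2 - 2*b + 1) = (b - 2)*(b - 1)*(b - 1)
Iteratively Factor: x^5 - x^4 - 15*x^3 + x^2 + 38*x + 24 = (x - 4)*(x^4 + 3*x^3 - 3*x^2 - 11*x - 6) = (x - 4)*(x + 1)*(x^3 + 2*x^2 - 5*x - 6) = (x - 4)*(x + 1)^2*(x^2 + x - 6) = (x - 4)*(x + 1)^2*(x + 3)*(x - 2)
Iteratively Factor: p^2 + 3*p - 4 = (p + 4)*(p - 1)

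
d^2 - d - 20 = (d - 5)*(d + 4)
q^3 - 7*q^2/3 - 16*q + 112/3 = (q - 4)*(q - 7/3)*(q + 4)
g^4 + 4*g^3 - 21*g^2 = g^2*(g - 3)*(g + 7)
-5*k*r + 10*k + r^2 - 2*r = (-5*k + r)*(r - 2)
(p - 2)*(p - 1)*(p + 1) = p^3 - 2*p^2 - p + 2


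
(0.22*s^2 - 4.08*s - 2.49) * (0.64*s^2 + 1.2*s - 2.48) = 0.1408*s^4 - 2.3472*s^3 - 7.0352*s^2 + 7.1304*s + 6.1752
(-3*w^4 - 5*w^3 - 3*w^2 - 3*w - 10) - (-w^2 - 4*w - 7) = -3*w^4 - 5*w^3 - 2*w^2 + w - 3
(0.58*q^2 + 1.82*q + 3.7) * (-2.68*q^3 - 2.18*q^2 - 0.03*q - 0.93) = -1.5544*q^5 - 6.142*q^4 - 13.901*q^3 - 8.66*q^2 - 1.8036*q - 3.441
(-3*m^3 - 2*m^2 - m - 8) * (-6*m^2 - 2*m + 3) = 18*m^5 + 18*m^4 + m^3 + 44*m^2 + 13*m - 24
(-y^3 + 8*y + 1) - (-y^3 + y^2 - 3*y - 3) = -y^2 + 11*y + 4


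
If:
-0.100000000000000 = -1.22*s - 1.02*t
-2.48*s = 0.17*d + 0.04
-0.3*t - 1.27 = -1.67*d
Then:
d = 0.79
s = -0.07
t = 0.18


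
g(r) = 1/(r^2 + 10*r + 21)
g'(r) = (-2*r - 10)/(r^2 + 10*r + 21)^2 = 2*(-r - 5)/(r^2 + 10*r + 21)^2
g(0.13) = 0.04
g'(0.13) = -0.02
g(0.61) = 0.04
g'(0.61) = -0.01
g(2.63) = 0.02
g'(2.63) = -0.01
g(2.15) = 0.02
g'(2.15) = -0.01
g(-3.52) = -0.55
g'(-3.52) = -0.90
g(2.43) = 0.02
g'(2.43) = -0.01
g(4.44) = 0.01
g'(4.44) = -0.00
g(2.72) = 0.02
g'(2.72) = -0.00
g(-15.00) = 0.01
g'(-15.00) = 0.00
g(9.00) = 0.01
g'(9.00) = 0.00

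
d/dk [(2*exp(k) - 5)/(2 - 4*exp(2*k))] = (2*exp(2*k) - 10*exp(k) + 1)*exp(k)/(4*exp(4*k) - 4*exp(2*k) + 1)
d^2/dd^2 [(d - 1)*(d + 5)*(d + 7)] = 6*d + 22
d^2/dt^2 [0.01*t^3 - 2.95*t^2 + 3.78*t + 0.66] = 0.06*t - 5.9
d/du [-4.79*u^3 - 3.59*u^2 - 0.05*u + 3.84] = -14.37*u^2 - 7.18*u - 0.05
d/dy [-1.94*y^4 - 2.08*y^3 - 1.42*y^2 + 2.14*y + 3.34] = -7.76*y^3 - 6.24*y^2 - 2.84*y + 2.14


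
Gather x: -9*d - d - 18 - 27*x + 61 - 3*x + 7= -10*d - 30*x + 50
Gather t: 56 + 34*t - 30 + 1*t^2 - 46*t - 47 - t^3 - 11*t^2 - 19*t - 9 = -t^3 - 10*t^2 - 31*t - 30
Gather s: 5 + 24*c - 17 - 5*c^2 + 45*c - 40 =-5*c^2 + 69*c - 52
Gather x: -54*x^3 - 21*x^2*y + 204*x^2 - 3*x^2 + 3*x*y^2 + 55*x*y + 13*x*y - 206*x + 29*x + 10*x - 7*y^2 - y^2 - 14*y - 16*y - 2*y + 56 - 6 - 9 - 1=-54*x^3 + x^2*(201 - 21*y) + x*(3*y^2 + 68*y - 167) - 8*y^2 - 32*y + 40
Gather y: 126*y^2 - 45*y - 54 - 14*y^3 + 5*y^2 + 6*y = -14*y^3 + 131*y^2 - 39*y - 54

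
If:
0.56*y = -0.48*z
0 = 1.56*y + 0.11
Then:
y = -0.07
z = 0.08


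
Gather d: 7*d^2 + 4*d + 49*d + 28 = 7*d^2 + 53*d + 28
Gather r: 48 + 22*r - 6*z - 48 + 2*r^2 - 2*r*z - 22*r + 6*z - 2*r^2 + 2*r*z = 0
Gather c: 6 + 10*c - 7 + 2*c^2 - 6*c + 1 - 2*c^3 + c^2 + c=-2*c^3 + 3*c^2 + 5*c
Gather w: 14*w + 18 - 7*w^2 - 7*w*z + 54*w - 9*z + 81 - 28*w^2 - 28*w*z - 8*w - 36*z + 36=-35*w^2 + w*(60 - 35*z) - 45*z + 135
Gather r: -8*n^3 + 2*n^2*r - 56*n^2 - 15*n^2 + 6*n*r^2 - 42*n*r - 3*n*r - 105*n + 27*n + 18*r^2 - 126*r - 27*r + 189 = -8*n^3 - 71*n^2 - 78*n + r^2*(6*n + 18) + r*(2*n^2 - 45*n - 153) + 189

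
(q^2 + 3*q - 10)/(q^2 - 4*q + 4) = (q + 5)/(q - 2)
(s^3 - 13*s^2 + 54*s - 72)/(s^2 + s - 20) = (s^2 - 9*s + 18)/(s + 5)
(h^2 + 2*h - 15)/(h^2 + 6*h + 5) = (h - 3)/(h + 1)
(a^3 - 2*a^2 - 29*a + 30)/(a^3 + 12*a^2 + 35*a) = (a^2 - 7*a + 6)/(a*(a + 7))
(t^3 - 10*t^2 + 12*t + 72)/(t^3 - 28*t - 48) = (t - 6)/(t + 4)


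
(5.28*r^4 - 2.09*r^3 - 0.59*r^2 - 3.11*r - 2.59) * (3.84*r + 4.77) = 20.2752*r^5 + 17.16*r^4 - 12.2349*r^3 - 14.7567*r^2 - 24.7803*r - 12.3543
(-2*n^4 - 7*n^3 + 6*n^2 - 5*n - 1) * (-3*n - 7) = 6*n^5 + 35*n^4 + 31*n^3 - 27*n^2 + 38*n + 7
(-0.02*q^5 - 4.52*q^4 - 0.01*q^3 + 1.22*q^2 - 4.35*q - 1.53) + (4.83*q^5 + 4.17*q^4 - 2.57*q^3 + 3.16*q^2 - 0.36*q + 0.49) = 4.81*q^5 - 0.35*q^4 - 2.58*q^3 + 4.38*q^2 - 4.71*q - 1.04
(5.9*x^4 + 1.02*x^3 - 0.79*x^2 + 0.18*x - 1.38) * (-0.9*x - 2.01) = -5.31*x^5 - 12.777*x^4 - 1.3392*x^3 + 1.4259*x^2 + 0.8802*x + 2.7738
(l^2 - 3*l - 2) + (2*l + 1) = l^2 - l - 1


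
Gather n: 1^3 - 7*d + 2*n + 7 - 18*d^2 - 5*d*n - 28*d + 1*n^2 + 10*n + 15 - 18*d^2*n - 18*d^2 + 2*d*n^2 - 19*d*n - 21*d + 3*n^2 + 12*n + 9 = -36*d^2 - 56*d + n^2*(2*d + 4) + n*(-18*d^2 - 24*d + 24) + 32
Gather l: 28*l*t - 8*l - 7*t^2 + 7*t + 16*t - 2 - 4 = l*(28*t - 8) - 7*t^2 + 23*t - 6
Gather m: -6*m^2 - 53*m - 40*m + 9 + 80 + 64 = -6*m^2 - 93*m + 153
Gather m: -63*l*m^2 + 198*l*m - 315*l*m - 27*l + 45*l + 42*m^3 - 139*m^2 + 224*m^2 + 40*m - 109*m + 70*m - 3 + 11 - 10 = 18*l + 42*m^3 + m^2*(85 - 63*l) + m*(1 - 117*l) - 2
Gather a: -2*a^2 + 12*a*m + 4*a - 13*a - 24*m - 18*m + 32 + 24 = -2*a^2 + a*(12*m - 9) - 42*m + 56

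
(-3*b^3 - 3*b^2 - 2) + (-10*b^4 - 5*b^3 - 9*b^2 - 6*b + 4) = -10*b^4 - 8*b^3 - 12*b^2 - 6*b + 2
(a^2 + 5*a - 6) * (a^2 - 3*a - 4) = a^4 + 2*a^3 - 25*a^2 - 2*a + 24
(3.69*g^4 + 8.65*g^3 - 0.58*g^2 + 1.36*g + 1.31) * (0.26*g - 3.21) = 0.9594*g^5 - 9.5959*g^4 - 27.9173*g^3 + 2.2154*g^2 - 4.025*g - 4.2051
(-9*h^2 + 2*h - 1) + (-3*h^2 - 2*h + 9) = 8 - 12*h^2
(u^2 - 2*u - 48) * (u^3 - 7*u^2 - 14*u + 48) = u^5 - 9*u^4 - 48*u^3 + 412*u^2 + 576*u - 2304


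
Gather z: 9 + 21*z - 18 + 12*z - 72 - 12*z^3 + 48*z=-12*z^3 + 81*z - 81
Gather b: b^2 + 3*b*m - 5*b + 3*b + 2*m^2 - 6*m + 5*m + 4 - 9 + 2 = b^2 + b*(3*m - 2) + 2*m^2 - m - 3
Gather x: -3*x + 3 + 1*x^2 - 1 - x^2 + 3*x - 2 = 0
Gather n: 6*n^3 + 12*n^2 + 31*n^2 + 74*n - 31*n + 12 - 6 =6*n^3 + 43*n^2 + 43*n + 6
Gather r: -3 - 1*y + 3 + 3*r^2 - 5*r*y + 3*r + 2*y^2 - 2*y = 3*r^2 + r*(3 - 5*y) + 2*y^2 - 3*y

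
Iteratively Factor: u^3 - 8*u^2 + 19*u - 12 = (u - 3)*(u^2 - 5*u + 4) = (u - 4)*(u - 3)*(u - 1)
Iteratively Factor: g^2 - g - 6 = (g + 2)*(g - 3)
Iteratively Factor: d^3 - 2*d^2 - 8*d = (d)*(d^2 - 2*d - 8) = d*(d - 4)*(d + 2)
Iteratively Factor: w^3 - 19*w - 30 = (w + 3)*(w^2 - 3*w - 10) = (w + 2)*(w + 3)*(w - 5)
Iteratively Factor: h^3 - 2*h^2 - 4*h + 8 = (h + 2)*(h^2 - 4*h + 4) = (h - 2)*(h + 2)*(h - 2)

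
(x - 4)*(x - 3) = x^2 - 7*x + 12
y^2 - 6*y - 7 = (y - 7)*(y + 1)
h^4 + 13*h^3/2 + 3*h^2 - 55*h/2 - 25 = (h - 2)*(h + 1)*(h + 5/2)*(h + 5)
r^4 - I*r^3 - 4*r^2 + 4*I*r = r*(r - 2)*(r + 2)*(r - I)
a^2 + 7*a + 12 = (a + 3)*(a + 4)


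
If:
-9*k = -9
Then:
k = 1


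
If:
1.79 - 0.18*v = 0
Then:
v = 9.94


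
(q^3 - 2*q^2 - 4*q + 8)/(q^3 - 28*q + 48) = (q^2 - 4)/(q^2 + 2*q - 24)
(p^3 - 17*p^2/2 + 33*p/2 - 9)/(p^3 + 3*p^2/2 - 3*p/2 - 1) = (2*p^2 - 15*p + 18)/(2*p^2 + 5*p + 2)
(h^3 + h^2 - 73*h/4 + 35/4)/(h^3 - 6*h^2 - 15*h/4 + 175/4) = (2*h^2 + 9*h - 5)/(2*h^2 - 5*h - 25)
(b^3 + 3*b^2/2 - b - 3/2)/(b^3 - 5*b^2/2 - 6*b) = (b^2 - 1)/(b*(b - 4))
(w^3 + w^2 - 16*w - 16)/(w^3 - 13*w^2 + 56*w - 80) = (w^2 + 5*w + 4)/(w^2 - 9*w + 20)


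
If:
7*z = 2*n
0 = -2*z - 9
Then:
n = -63/4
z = -9/2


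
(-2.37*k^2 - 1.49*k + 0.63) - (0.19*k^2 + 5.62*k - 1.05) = -2.56*k^2 - 7.11*k + 1.68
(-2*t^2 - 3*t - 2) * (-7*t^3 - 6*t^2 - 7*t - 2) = 14*t^5 + 33*t^4 + 46*t^3 + 37*t^2 + 20*t + 4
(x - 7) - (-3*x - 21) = 4*x + 14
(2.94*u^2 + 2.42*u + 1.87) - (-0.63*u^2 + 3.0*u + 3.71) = 3.57*u^2 - 0.58*u - 1.84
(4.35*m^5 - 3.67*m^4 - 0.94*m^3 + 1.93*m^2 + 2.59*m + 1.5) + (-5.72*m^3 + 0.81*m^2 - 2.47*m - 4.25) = 4.35*m^5 - 3.67*m^4 - 6.66*m^3 + 2.74*m^2 + 0.12*m - 2.75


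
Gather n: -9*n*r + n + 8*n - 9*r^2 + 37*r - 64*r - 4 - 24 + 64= n*(9 - 9*r) - 9*r^2 - 27*r + 36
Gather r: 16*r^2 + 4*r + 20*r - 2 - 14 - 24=16*r^2 + 24*r - 40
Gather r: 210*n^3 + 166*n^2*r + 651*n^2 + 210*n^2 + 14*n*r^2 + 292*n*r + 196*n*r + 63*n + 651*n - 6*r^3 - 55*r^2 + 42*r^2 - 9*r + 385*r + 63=210*n^3 + 861*n^2 + 714*n - 6*r^3 + r^2*(14*n - 13) + r*(166*n^2 + 488*n + 376) + 63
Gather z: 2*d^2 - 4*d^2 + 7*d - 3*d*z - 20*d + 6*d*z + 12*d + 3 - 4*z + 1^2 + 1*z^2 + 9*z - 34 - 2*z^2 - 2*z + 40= -2*d^2 - d - z^2 + z*(3*d + 3) + 10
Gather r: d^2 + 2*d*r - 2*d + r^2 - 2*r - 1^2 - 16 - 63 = d^2 - 2*d + r^2 + r*(2*d - 2) - 80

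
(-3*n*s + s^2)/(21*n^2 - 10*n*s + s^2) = s/(-7*n + s)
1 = 1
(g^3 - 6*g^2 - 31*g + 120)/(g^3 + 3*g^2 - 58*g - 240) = (g - 3)/(g + 6)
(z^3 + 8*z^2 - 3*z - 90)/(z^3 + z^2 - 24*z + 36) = (z + 5)/(z - 2)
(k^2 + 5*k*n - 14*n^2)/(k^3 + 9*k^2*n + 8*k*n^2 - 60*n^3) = (k + 7*n)/(k^2 + 11*k*n + 30*n^2)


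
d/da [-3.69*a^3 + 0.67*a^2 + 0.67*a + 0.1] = -11.07*a^2 + 1.34*a + 0.67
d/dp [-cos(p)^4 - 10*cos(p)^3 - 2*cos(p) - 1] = 2*(2*cos(p)^3 + 15*cos(p)^2 + 1)*sin(p)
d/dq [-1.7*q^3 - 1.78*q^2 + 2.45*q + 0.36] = -5.1*q^2 - 3.56*q + 2.45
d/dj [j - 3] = 1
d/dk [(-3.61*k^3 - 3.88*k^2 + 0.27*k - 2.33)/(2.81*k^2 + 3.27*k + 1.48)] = (-10.1441*k^4 - 23.6094*k^3 - 29.4747*k^2 + 1.6098*k + 8.0187)/(7.8961*k^4 + 18.3774*k^3 + 19.0105*k^2 + 9.6792*k + 2.1904)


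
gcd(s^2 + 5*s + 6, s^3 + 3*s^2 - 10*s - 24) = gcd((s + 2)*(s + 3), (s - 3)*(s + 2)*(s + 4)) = s + 2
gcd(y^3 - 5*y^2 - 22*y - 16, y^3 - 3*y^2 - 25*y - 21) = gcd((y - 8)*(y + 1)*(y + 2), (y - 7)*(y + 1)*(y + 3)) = y + 1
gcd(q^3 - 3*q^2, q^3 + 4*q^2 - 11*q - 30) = q - 3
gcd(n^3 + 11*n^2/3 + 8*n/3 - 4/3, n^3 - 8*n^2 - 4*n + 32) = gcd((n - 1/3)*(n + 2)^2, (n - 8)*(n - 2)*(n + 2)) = n + 2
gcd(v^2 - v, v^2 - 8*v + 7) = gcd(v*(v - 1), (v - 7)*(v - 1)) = v - 1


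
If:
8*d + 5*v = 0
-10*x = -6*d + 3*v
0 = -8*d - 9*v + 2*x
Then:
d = 0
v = 0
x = 0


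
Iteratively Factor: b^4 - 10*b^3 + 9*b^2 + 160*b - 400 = (b - 5)*(b^3 - 5*b^2 - 16*b + 80) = (b - 5)^2*(b^2 - 16) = (b - 5)^2*(b - 4)*(b + 4)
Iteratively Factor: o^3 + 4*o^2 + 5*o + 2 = (o + 2)*(o^2 + 2*o + 1) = (o + 1)*(o + 2)*(o + 1)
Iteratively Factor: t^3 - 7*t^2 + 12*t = (t)*(t^2 - 7*t + 12) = t*(t - 4)*(t - 3)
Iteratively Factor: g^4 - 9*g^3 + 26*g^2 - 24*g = (g - 2)*(g^3 - 7*g^2 + 12*g) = (g - 4)*(g - 2)*(g^2 - 3*g) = (g - 4)*(g - 3)*(g - 2)*(g)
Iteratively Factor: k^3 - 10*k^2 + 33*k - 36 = (k - 3)*(k^2 - 7*k + 12) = (k - 3)^2*(k - 4)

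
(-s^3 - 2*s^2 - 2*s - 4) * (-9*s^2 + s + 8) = 9*s^5 + 17*s^4 + 8*s^3 + 18*s^2 - 20*s - 32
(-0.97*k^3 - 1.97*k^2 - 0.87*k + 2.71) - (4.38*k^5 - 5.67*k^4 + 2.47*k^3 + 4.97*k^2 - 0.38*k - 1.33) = -4.38*k^5 + 5.67*k^4 - 3.44*k^3 - 6.94*k^2 - 0.49*k + 4.04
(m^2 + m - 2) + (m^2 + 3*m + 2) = 2*m^2 + 4*m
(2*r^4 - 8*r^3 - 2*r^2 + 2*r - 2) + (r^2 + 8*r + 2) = 2*r^4 - 8*r^3 - r^2 + 10*r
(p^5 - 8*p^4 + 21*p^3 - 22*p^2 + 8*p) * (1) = p^5 - 8*p^4 + 21*p^3 - 22*p^2 + 8*p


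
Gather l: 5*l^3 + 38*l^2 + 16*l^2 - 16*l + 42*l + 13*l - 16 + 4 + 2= 5*l^3 + 54*l^2 + 39*l - 10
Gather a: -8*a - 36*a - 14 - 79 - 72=-44*a - 165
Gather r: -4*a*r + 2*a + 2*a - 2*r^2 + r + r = 4*a - 2*r^2 + r*(2 - 4*a)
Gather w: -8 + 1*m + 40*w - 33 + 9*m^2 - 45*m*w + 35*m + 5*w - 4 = 9*m^2 + 36*m + w*(45 - 45*m) - 45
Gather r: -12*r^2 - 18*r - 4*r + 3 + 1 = -12*r^2 - 22*r + 4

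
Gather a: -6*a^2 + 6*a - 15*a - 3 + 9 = -6*a^2 - 9*a + 6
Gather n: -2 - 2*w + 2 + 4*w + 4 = 2*w + 4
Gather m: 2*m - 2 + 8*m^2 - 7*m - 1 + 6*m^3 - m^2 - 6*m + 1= 6*m^3 + 7*m^2 - 11*m - 2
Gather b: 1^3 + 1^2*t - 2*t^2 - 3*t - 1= -2*t^2 - 2*t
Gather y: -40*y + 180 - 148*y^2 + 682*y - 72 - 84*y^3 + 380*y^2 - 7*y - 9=-84*y^3 + 232*y^2 + 635*y + 99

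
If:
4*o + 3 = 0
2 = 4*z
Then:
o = -3/4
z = 1/2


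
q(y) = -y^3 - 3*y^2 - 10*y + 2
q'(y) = -3*y^2 - 6*y - 10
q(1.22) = -16.48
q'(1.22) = -21.79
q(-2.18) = 19.90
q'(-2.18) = -11.18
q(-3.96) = 56.65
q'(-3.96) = -33.28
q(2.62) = -62.78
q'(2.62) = -46.31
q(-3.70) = 48.58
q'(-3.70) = -28.87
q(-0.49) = 6.30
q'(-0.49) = -7.78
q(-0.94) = 9.58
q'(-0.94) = -7.01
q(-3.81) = 51.86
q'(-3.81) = -30.69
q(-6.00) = 170.00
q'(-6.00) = -82.00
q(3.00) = -82.00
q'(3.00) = -55.00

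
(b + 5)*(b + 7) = b^2 + 12*b + 35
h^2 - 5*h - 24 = (h - 8)*(h + 3)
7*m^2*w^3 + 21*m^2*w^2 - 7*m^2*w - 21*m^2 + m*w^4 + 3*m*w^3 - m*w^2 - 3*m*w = (7*m + w)*(w - 1)*(w + 3)*(m*w + m)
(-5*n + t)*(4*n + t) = -20*n^2 - n*t + t^2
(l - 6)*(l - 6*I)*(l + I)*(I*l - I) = I*l^4 + 5*l^3 - 7*I*l^3 - 35*l^2 + 12*I*l^2 + 30*l - 42*I*l + 36*I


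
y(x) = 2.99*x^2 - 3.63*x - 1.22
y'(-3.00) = -21.57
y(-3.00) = 36.58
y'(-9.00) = -57.45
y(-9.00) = 273.64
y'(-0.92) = -9.13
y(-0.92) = 4.65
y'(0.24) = -2.19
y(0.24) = -1.92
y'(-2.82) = -20.49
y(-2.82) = 32.79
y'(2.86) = 13.47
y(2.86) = 12.86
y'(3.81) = 19.15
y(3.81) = 28.35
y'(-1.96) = -15.35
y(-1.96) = 17.38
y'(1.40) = 4.74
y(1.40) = -0.44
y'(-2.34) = -17.62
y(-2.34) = 23.65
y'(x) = 5.98*x - 3.63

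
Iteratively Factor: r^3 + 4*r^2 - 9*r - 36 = (r + 3)*(r^2 + r - 12) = (r + 3)*(r + 4)*(r - 3)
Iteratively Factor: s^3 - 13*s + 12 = (s + 4)*(s^2 - 4*s + 3) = (s - 3)*(s + 4)*(s - 1)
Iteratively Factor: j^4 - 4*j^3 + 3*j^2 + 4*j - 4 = (j - 2)*(j^3 - 2*j^2 - j + 2) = (j - 2)*(j + 1)*(j^2 - 3*j + 2) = (j - 2)*(j - 1)*(j + 1)*(j - 2)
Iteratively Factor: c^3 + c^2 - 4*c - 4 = (c + 2)*(c^2 - c - 2) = (c + 1)*(c + 2)*(c - 2)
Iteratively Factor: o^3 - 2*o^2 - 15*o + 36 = (o + 4)*(o^2 - 6*o + 9) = (o - 3)*(o + 4)*(o - 3)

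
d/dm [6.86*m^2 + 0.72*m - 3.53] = 13.72*m + 0.72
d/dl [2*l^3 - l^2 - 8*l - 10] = 6*l^2 - 2*l - 8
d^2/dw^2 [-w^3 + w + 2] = -6*w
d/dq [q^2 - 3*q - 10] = 2*q - 3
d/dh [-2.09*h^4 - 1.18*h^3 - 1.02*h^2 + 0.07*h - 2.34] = -8.36*h^3 - 3.54*h^2 - 2.04*h + 0.07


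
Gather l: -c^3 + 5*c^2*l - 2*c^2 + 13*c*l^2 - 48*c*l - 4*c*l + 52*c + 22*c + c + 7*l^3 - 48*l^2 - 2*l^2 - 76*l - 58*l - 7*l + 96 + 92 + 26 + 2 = -c^3 - 2*c^2 + 75*c + 7*l^3 + l^2*(13*c - 50) + l*(5*c^2 - 52*c - 141) + 216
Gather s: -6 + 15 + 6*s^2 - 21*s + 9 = 6*s^2 - 21*s + 18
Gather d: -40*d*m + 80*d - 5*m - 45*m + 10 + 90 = d*(80 - 40*m) - 50*m + 100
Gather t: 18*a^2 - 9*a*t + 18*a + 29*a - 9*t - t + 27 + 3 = 18*a^2 + 47*a + t*(-9*a - 10) + 30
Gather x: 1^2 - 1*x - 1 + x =0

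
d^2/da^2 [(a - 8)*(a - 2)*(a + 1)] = 6*a - 18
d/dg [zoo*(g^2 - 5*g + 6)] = zoo*(g + 1)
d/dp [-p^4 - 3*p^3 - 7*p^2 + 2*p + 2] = -4*p^3 - 9*p^2 - 14*p + 2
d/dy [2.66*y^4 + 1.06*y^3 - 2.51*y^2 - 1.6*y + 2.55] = 10.64*y^3 + 3.18*y^2 - 5.02*y - 1.6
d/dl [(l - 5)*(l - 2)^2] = 3*(l - 4)*(l - 2)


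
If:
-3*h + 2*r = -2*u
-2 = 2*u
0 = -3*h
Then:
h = 0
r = 1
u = -1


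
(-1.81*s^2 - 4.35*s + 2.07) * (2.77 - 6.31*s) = 11.4211*s^3 + 22.4348*s^2 - 25.1112*s + 5.7339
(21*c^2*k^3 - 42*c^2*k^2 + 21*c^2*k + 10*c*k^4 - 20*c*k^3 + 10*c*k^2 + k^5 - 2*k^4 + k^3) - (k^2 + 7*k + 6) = 21*c^2*k^3 - 42*c^2*k^2 + 21*c^2*k + 10*c*k^4 - 20*c*k^3 + 10*c*k^2 + k^5 - 2*k^4 + k^3 - k^2 - 7*k - 6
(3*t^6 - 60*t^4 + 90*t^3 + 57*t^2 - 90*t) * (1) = 3*t^6 - 60*t^4 + 90*t^3 + 57*t^2 - 90*t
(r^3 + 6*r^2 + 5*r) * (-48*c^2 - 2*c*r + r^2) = -48*c^2*r^3 - 288*c^2*r^2 - 240*c^2*r - 2*c*r^4 - 12*c*r^3 - 10*c*r^2 + r^5 + 6*r^4 + 5*r^3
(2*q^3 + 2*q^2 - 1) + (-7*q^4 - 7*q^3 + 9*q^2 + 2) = -7*q^4 - 5*q^3 + 11*q^2 + 1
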